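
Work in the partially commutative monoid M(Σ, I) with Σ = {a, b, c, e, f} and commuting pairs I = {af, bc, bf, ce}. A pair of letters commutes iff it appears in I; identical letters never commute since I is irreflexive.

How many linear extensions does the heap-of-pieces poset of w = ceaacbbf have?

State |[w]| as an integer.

0(c) covers ∅
1(e) covers ∅
2(a) covers 0:c, 1:e
3(a) covers 2:a
4(c) covers 3:a
5(b) covers 3:a
6(b) covers 5:b
7(f) covers 4:c
floor of heap: 0:c, 1:e
completions by unplaced set U, small U first (add the entries for U minus each lowest piece of U):
  |U|=1: {6}:1  {7}:1
  |U|=2: {4,7}:1  {5,6}:1  {6,7}:2
  |U|=3: {4,6,7}:3  {5,6,7}:3
  |U|=4: {4,5,6,7}:6
  |U|=5: {3,4,5,6,7}:6
  |U|=6: {2,3,4,5,6,7}:6
  start at 0(c): 6
  start at 1(e): 6
sum over floor = 12

12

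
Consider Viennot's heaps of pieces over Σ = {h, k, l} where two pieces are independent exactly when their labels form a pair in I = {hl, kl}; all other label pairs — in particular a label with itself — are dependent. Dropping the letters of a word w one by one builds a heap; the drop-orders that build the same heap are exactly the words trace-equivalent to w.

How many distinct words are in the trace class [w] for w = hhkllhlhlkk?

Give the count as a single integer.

piece 0:h — minimal
piece 1:h rests on {0:h}
piece 2:k rests on {1:h}
piece 3:l — minimal
piece 4:l rests on {3:l}
piece 5:h rests on {2:k}
piece 6:l rests on {4:l}
piece 7:h rests on {5:h}
piece 8:l rests on {6:l}
piece 9:k rests on {7:h}
piece 10:k rests on {9:k}
minimal pieces: {0:h, 3:l}
ways to finish when only these pieces remain (= sum over removing one remaining piece with nothing left below it):
  1 left: {8}→1  {10}→1
  2 left: {6,8}→1  {8,10}→2  {9,10}→1
  3 left: {4,6,8}→1  {6,8,10}→3  {7,9,10}→1  {8,9,10}→3
  4 left: {3,4,6,8}→1  {4,6,8,10}→4  {5,7,9,10}→1  {6,8,9,10}→6  {7,8,9,10}→4
  5 left: {2,5,7,9,10}→1  {3,4,6,8,10}→5  {4,6,8,9,10}→10  {5,7,8,9,10}→5  {6,7,8,9,10}→10
  6 left: {1,2,5,7,9,10}→1  {2,5,7,8,9,10}→6  {3,4,6,8,9,10}→15  {4,6,7,8,9,10}→20  {5,6,7,8,9,10}→15
  7 left: {0,1,2,5,7,9,10}→1  {1,2,5,7,8,9,10}→7  {2,5,6,7,8,9,10}→21  {3,4,6,7,8,9,10}→35  {4,5,6,7,8,9,10}→35
  8 left: {0,1,2,5,7,8,9,10}→8  {1,2,5,6,7,8,9,10}→28  {2,4,5,6,7,8,9,10}→56  {3,4,5,6,7,8,9,10}→70
  9 left: {0,1,2,5,6,7,8,9,10}→36  {1,2,4,5,6,7,8,9,10}→84  {2,3,4,5,6,7,8,9,10}→126
  placing 0:h first → 210 extensions
  placing 3:l first → 120 extensions
total linear extensions = 330

330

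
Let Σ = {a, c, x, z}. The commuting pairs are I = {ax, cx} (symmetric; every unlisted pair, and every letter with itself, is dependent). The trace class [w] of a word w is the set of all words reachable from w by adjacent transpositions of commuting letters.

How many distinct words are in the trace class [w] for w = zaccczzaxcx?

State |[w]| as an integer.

6

drop 0:z onto floor
drop 1:a onto {0:z}
drop 2:c onto {1:a}
drop 3:c onto {2:c}
drop 4:c onto {3:c}
drop 5:z onto {4:c}
drop 6:z onto {5:z}
drop 7:a onto {6:z}
drop 8:x onto {6:z}
drop 9:c onto {7:a}
drop 10:x onto {8:x}
ground layer = {0:z}
drop-orders for the pieces not yet dropped (sum over which currently-grounded one goes next):
  1 to go: {9} 1  {10} 1
  2 to go: {7,9} 1  {8,10} 1  {9,10} 2
  3 to go: {7,9,10} 3  {8,9,10} 3
  4 to go: {7,8,9,10} 6
  5 to go: {6,7,8,9,10} 6
  6 to go: {5,6,7,8,9,10} 6
  7 to go: {4,5,6,7,8,9,10} 6
  8 to go: {3,4,5,6,7,8,9,10} 6
  9 to go: {2,3,4,5,6,7,8,9,10} 6
  if 0:z drops first: 6 orders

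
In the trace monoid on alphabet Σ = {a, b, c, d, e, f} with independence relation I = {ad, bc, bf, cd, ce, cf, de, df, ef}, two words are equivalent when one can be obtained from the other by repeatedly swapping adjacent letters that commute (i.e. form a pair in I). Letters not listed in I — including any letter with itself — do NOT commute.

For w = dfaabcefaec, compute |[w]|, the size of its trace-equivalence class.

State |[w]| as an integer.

drop 0:d onto floor
drop 1:f onto floor
drop 2:a onto {1:f}
drop 3:a onto {2:a}
drop 4:b onto {0:d, 3:a}
drop 5:c onto {3:a}
drop 6:e onto {4:b}
drop 7:f onto {3:a}
drop 8:a onto {5:c, 6:e, 7:f}
drop 9:e onto {8:a}
drop 10:c onto {8:a}
ground layer = {0:d, 1:f}
drop-orders for the pieces not yet dropped (sum over which currently-grounded one goes next):
  1 to go: {9} 1  {10} 1
  2 to go: {9,10} 2
  3 to go: {8,9,10} 2
  4 to go: {5,8,9,10} 2  {6,8,9,10} 2  {7,8,9,10} 2
  5 to go: {4,6,8,9,10} 2  {5,6,8,9,10} 4  {5,7,8,9,10} 4  {6,7,8,9,10} 4
  6 to go: {0,4,6,8,9,10} 2  {4,5,6,8,9,10} 6  {4,6,7,8,9,10} 6  {5,6,7,8,9,10} 12
  7 to go: {0,4,5,6,8,9,10} 8  {0,4,6,7,8,9,10} 8  {4,5,6,7,8,9,10} 24
  8 to go: {0,4,5,6,7,8,9,10} 40  {3,4,5,6,7,8,9,10} 24
  9 to go: {0,3,4,5,6,7,8,9,10} 64  {2,3,4,5,6,7,8,9,10} 24
  if 0:d drops first: 24 orders
  if 1:f drops first: 88 orders
heap linearizations: 112

112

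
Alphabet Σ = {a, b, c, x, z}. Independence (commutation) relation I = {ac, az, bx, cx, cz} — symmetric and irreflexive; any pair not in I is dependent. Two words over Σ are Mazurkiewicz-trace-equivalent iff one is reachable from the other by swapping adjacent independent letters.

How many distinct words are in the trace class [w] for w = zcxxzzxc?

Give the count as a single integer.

28

drop 0:z onto floor
drop 1:c onto floor
drop 2:x onto {0:z}
drop 3:x onto {2:x}
drop 4:z onto {3:x}
drop 5:z onto {4:z}
drop 6:x onto {5:z}
drop 7:c onto {1:c}
ground layer = {0:z, 1:c}
drop-orders for the pieces not yet dropped (sum over which currently-grounded one goes next):
  1 to go: {6} 1  {7} 1
  2 to go: {1,7} 1  {5,6} 1  {6,7} 2
  3 to go: {1,6,7} 3  {4,5,6} 1  {5,6,7} 3
  4 to go: {1,5,6,7} 6  {3,4,5,6} 1  {4,5,6,7} 4
  5 to go: {1,4,5,6,7} 10  {2,3,4,5,6} 1  {3,4,5,6,7} 5
  6 to go: {0,2,3,4,5,6} 1  {1,3,4,5,6,7} 15  {2,3,4,5,6,7} 6
  if 0:z drops first: 21 orders
  if 1:c drops first: 7 orders
heap linearizations: 28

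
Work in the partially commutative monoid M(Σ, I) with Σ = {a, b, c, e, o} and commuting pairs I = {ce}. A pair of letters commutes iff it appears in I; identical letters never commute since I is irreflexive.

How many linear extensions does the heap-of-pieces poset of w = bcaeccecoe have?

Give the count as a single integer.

drop 0:b onto floor
drop 1:c onto {0:b}
drop 2:a onto {1:c}
drop 3:e onto {2:a}
drop 4:c onto {2:a}
drop 5:c onto {4:c}
drop 6:e onto {3:e}
drop 7:c onto {5:c}
drop 8:o onto {6:e, 7:c}
drop 9:e onto {8:o}
ground layer = {0:b}
drop-orders for the pieces not yet dropped (sum over which currently-grounded one goes next):
  1 to go: {9} 1
  2 to go: {8,9} 1
  3 to go: {6,8,9} 1  {7,8,9} 1
  4 to go: {3,6,8,9} 1  {5,7,8,9} 1  {6,7,8,9} 2
  5 to go: {3,6,7,8,9} 3  {4,5,7,8,9} 1  {5,6,7,8,9} 3
  6 to go: {3,5,6,7,8,9} 6  {4,5,6,7,8,9} 4
  7 to go: {3,4,5,6,7,8,9} 10
  8 to go: {2,3,4,5,6,7,8,9} 10
  if 0:b drops first: 10 orders

10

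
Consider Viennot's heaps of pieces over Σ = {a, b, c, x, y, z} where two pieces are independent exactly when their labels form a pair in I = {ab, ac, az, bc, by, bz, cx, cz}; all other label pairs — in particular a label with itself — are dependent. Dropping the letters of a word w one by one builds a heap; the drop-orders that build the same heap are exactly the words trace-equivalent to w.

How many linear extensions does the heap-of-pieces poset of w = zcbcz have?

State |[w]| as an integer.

30

drop 0:z onto floor
drop 1:c onto floor
drop 2:b onto floor
drop 3:c onto {1:c}
drop 4:z onto {0:z}
ground layer = {0:z, 1:c, 2:b}
drop-orders for the pieces not yet dropped (sum over which currently-grounded one goes next):
  1 to go: {2} 1  {3} 1  {4} 1
  2 to go: {0,4} 1  {1,3} 1  {2,3} 2  {2,4} 2  {3,4} 2
  3 to go: {0,2,4} 3  {0,3,4} 3  {1,2,3} 3  {1,3,4} 3  {2,3,4} 6
  if 0:z drops first: 12 orders
  if 1:c drops first: 12 orders
  if 2:b drops first: 6 orders
heap linearizations: 30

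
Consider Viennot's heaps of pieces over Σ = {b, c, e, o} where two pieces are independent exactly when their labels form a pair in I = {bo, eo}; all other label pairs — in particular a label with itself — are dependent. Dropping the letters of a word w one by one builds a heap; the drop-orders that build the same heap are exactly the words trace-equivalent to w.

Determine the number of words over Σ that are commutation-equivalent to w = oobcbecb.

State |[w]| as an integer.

3

0(o) covers ∅
1(o) covers 0:o
2(b) covers ∅
3(c) covers 1:o, 2:b
4(b) covers 3:c
5(e) covers 4:b
6(c) covers 5:e
7(b) covers 6:c
floor of heap: 0:o, 2:b
completions by unplaced set U, small U first (add the entries for U minus each lowest piece of U):
  |U|=1: {7}:1
  |U|=2: {6,7}:1
  |U|=3: {5,6,7}:1
  |U|=4: {4,5,6,7}:1
  |U|=5: {3,4,5,6,7}:1
  |U|=6: {1,3,4,5,6,7}:1  {2,3,4,5,6,7}:1
  start at 0(o): 2
  start at 2(b): 1
sum over floor = 3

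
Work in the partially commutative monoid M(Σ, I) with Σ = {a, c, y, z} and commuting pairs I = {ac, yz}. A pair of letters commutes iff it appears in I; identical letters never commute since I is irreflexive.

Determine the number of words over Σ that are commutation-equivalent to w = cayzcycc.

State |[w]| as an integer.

piece 0:c — minimal
piece 1:a — minimal
piece 2:y rests on {0:c, 1:a}
piece 3:z rests on {0:c, 1:a}
piece 4:c rests on {2:y, 3:z}
piece 5:y rests on {4:c}
piece 6:c rests on {5:y}
piece 7:c rests on {6:c}
minimal pieces: {0:c, 1:a}
ways to finish when only these pieces remain (= sum over removing one remaining piece with nothing left below it):
  1 left: {7}→1
  2 left: {6,7}→1
  3 left: {5,6,7}→1
  4 left: {4,5,6,7}→1
  5 left: {2,4,5,6,7}→1  {3,4,5,6,7}→1
  6 left: {2,3,4,5,6,7}→2
  placing 0:c first → 2 extensions
  placing 1:a first → 2 extensions
total linear extensions = 4

4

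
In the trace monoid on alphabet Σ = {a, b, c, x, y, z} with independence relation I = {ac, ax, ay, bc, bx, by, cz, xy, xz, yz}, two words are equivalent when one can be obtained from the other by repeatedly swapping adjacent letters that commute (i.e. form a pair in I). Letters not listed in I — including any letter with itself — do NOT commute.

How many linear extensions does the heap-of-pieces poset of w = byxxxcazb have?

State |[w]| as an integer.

0(b) covers ∅
1(y) covers ∅
2(x) covers ∅
3(x) covers 2:x
4(x) covers 3:x
5(c) covers 1:y, 4:x
6(a) covers 0:b
7(z) covers 6:a
8(b) covers 7:z
floor of heap: 0:b, 1:y, 2:x
completions by unplaced set U, small U first (add the entries for U minus each lowest piece of U):
  |U|=1: {5}:1  {8}:1
  |U|=2: {1,5}:1  {4,5}:1  {5,8}:2  {7,8}:1
  |U|=3: {1,4,5}:2  {1,5,8}:3  {3,4,5}:1  {4,5,8}:3  {5,7,8}:3  {6,7,8}:1
  |U|=4: {0,6,7,8}:1  {1,3,4,5}:3  {1,4,5,8}:8  {1,5,7,8}:6  {2,3,4,5}:1  {3,4,5,8}:4  {4,5,7,8}:6  {5,6,7,8}:4
  |U|=5: {0,5,6,7,8}:5  {1,2,3,4,5}:4  {1,3,4,5,8}:15  {1,4,5,7,8}:20  {1,5,6,7,8}:10  {2,3,4,5,8}:5  {3,4,5,7,8}:10  {4,5,6,7,8}:10
  |U|=6: {0,1,5,6,7,8}:15  {0,4,5,6,7,8}:15  {1,2,3,4,5,8}:24  {1,3,4,5,7,8}:45  {1,4,5,6,7,8}:40  {2,3,4,5,7,8}:15  {3,4,5,6,7,8}:20
  |U|=7: {0,1,4,5,6,7,8}:70  {0,3,4,5,6,7,8}:35  {1,2,3,4,5,7,8}:84  {1,3,4,5,6,7,8}:105  {2,3,4,5,6,7,8}:35
  start at 0(b): 224
  start at 1(y): 70
  start at 2(x): 210
sum over floor = 504

504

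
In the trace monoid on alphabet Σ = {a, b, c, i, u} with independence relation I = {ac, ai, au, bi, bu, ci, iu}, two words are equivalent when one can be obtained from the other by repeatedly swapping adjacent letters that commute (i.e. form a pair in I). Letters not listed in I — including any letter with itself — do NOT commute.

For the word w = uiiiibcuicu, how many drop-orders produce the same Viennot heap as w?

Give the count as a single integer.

924

0(u) covers ∅
1(i) covers ∅
2(i) covers 1:i
3(i) covers 2:i
4(i) covers 3:i
5(b) covers ∅
6(c) covers 0:u, 5:b
7(u) covers 6:c
8(i) covers 4:i
9(c) covers 7:u
10(u) covers 9:c
floor of heap: 0:u, 1:i, 5:b
completions by unplaced set U, small U first (add the entries for U minus each lowest piece of U):
  |U|=1: {8}:1  {10}:1
  |U|=2: {4,8}:1  {8,10}:2  {9,10}:1
  |U|=3: {3,4,8}:1  {4,8,10}:3  {7,9,10}:1  {8,9,10}:3
  |U|=4: {2,3,4,8}:1  {3,4,8,10}:4  {4,8,9,10}:6  {6,7,9,10}:1  {7,8,9,10}:4
  |U|=5: {0,6,7,9,10}:1  {1,2,3,4,8}:1  {2,3,4,8,10}:5  {3,4,8,9,10}:10  {4,7,8,9,10}:10  {5,6,7,9,10}:1  {6,7,8,9,10}:5
  |U|=6: {0,5,6,7,9,10}:2  {0,6,7,8,9,10}:6  {1,2,3,4,8,10}:6  {2,3,4,8,9,10}:15  {3,4,7,8,9,10}:20  {4,6,7,8,9,10}:15  {5,6,7,8,9,10}:6
  |U|=7: {0,4,6,7,8,9,10}:21  {0,5,6,7,8,9,10}:14  {1,2,3,4,8,9,10}:21  {2,3,4,7,8,9,10}:35  {3,4,6,7,8,9,10}:35  {4,5,6,7,8,9,10}:21
  |U|=8: {0,3,4,6,7,8,9,10}:56  {0,4,5,6,7,8,9,10}:56  {1,2,3,4,7,8,9,10}:56  {2,3,4,6,7,8,9,10}:70  {3,4,5,6,7,8,9,10}:56
  |U|=9: {0,2,3,4,6,7,8,9,10}:126  {0,3,4,5,6,7,8,9,10}:168  {1,2,3,4,6,7,8,9,10}:126  {2,3,4,5,6,7,8,9,10}:126
  start at 0(u): 252
  start at 1(i): 420
  start at 5(b): 252
sum over floor = 924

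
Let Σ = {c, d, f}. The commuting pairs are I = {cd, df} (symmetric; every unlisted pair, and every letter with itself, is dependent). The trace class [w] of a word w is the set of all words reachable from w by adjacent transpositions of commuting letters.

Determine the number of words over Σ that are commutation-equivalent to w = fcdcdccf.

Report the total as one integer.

#0=f has no predecessor
#1=c depends on [0:f]
#2=d has no predecessor
#3=c depends on [1:c]
#4=d depends on [2:d]
#5=c depends on [3:c]
#6=c depends on [5:c]
#7=f depends on [6:c]
sources: [0:f, 2:d]
N(rest) = Σ N(rest − s) over sources s of rest; N(one piece) = 1:
  size 1 → [4]=1  [7]=1
  size 2 → [2,4]=1  [4,7]=2  [6,7]=1
  size 3 → [2,4,7]=3  [4,6,7]=3  [5,6,7]=1
  size 4 → [2,4,6,7]=6  [3,5,6,7]=1  [4,5,6,7]=4
  size 5 → [1,3,5,6,7]=1  [2,4,5,6,7]=10  [3,4,5,6,7]=5
  size 6 → [0,1,3,5,6,7]=1  [1,3,4,5,6,7]=6  [2,3,4,5,6,7]=15
  first=0(f) contributes 21
  first=2(d) contributes 7
|[w]| = 28

28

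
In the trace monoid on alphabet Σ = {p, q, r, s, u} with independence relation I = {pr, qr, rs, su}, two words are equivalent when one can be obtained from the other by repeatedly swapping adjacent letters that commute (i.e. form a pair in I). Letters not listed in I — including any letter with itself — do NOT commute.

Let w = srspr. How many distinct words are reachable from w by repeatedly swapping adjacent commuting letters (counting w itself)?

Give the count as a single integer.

#0=s has no predecessor
#1=r has no predecessor
#2=s depends on [0:s]
#3=p depends on [2:s]
#4=r depends on [1:r]
sources: [0:s, 1:r]
N(rest) = Σ N(rest − s) over sources s of rest; N(one piece) = 1:
  size 1 → [3]=1  [4]=1
  size 2 → [1,4]=1  [2,3]=1  [3,4]=2
  size 3 → [0,2,3]=1  [1,3,4]=3  [2,3,4]=3
  first=0(s) contributes 6
  first=1(r) contributes 4
|[w]| = 10

10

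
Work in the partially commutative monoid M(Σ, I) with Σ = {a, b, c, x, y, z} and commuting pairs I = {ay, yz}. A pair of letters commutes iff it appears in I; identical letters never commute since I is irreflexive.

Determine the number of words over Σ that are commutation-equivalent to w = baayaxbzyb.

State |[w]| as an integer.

#0=b has no predecessor
#1=a depends on [0:b]
#2=a depends on [1:a]
#3=y depends on [0:b]
#4=a depends on [2:a]
#5=x depends on [3:y, 4:a]
#6=b depends on [5:x]
#7=z depends on [6:b]
#8=y depends on [6:b]
#9=b depends on [7:z, 8:y]
sources: [0:b]
N(rest) = Σ N(rest − s) over sources s of rest; N(one piece) = 1:
  size 1 → [9]=1
  size 2 → [7,9]=1  [8,9]=1
  size 3 → [7,8,9]=2
  size 4 → [6,7,8,9]=2
  size 5 → [5,6,7,8,9]=2
  size 6 → [3,5,6,7,8,9]=2  [4,5,6,7,8,9]=2
  size 7 → [2,4,5,6,7,8,9]=2  [3,4,5,6,7,8,9]=4
  size 8 → [1,2,4,5,6,7,8,9]=2  [2,3,4,5,6,7,8,9]=6
  first=0(b) contributes 8

8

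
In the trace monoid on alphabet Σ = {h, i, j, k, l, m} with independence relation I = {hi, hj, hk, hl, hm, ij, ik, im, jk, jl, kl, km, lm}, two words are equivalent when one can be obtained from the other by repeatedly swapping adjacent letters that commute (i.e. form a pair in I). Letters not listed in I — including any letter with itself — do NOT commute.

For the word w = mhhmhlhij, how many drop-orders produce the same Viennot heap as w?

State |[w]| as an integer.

1260

drop 0:m onto floor
drop 1:h onto floor
drop 2:h onto {1:h}
drop 3:m onto {0:m}
drop 4:h onto {2:h}
drop 5:l onto floor
drop 6:h onto {4:h}
drop 7:i onto {5:l}
drop 8:j onto {3:m}
ground layer = {0:m, 1:h, 5:l}
drop-orders for the pieces not yet dropped (sum over which currently-grounded one goes next):
  1 to go: {6} 1  {7} 1  {8} 1
  2 to go: {3,8} 1  {4,6} 1  {5,7} 1  {6,7} 2  {6,8} 2  {7,8} 2
  3 to go: {0,3,8} 1  {2,4,6} 1  {3,6,8} 3  {3,7,8} 3  {4,6,7} 3  {4,6,8} 3  {5,6,7} 3  {5,7,8} 3  {6,7,8} 6
  4 to go: {0,3,6,8} 4  {0,3,7,8} 4  {1,2,4,6} 1  {2,4,6,7} 4  {2,4,6,8} 4  {3,4,6,8} 6  {3,5,7,8} 6  {3,6,7,8} 12  {4,5,6,7} 6  {4,6,7,8} 12  {5,6,7,8} 12
  5 to go: {0,3,4,6,8} 10  {0,3,5,7,8} 10  {0,3,6,7,8} 20  {1,2,4,6,7} 5  {1,2,4,6,8} 5  {2,3,4,6,8} 10  {2,4,5,6,7} 10  {2,4,6,7,8} 20  {3,4,6,7,8} 30  {3,5,6,7,8} 30  {4,5,6,7,8} 30
  6 to go: {0,2,3,4,6,8} 20  {0,3,4,6,7,8} 60  {0,3,5,6,7,8} 60  {1,2,3,4,6,8} 15  {1,2,4,5,6,7} 15  {1,2,4,6,7,8} 30  {2,3,4,6,7,8} 60  {2,4,5,6,7,8} 60  {3,4,5,6,7,8} 90
  7 to go: {0,1,2,3,4,6,8} 35  {0,2,3,4,6,7,8} 140  {0,3,4,5,6,7,8} 210  {1,2,3,4,6,7,8} 105  {1,2,4,5,6,7,8} 105  {2,3,4,5,6,7,8} 210
  if 0:m drops first: 420 orders
  if 1:h drops first: 560 orders
  if 5:l drops first: 280 orders
heap linearizations: 1260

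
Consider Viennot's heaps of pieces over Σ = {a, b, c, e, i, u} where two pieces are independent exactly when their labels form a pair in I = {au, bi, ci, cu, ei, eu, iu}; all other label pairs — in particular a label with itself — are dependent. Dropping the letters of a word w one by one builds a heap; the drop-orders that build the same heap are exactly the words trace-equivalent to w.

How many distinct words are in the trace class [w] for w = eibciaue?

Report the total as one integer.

50

piece 0:e — minimal
piece 1:i — minimal
piece 2:b rests on {0:e}
piece 3:c rests on {2:b}
piece 4:i rests on {1:i}
piece 5:a rests on {3:c, 4:i}
piece 6:u rests on {2:b}
piece 7:e rests on {5:a}
minimal pieces: {0:e, 1:i}
ways to finish when only these pieces remain (= sum over removing one remaining piece with nothing left below it):
  1 left: {6}→1  {7}→1
  2 left: {5,7}→1  {6,7}→2
  3 left: {3,5,7}→1  {4,5,7}→1  {5,6,7}→3
  4 left: {1,4,5,7}→1  {3,4,5,7}→2  {3,5,6,7}→4  {4,5,6,7}→4
  5 left: {1,3,4,5,7}→3  {1,4,5,6,7}→5  {2,3,5,6,7}→4  {3,4,5,6,7}→10
  6 left: {0,2,3,5,6,7}→4  {1,3,4,5,6,7}→18  {2,3,4,5,6,7}→14
  placing 0:e first → 32 extensions
  placing 1:i first → 18 extensions
total linear extensions = 50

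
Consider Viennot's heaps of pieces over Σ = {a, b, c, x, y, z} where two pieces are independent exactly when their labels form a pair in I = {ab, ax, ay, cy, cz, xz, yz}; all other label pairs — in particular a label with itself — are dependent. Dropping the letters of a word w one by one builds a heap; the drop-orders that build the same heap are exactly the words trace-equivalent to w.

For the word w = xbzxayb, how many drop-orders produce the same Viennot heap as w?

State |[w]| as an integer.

piece 0:x — minimal
piece 1:b rests on {0:x}
piece 2:z rests on {1:b}
piece 3:x rests on {1:b}
piece 4:a rests on {2:z}
piece 5:y rests on {3:x}
piece 6:b rests on {2:z, 5:y}
minimal pieces: {0:x}
ways to finish when only these pieces remain (= sum over removing one remaining piece with nothing left below it):
  1 left: {4}→1  {6}→1
  2 left: {4,6}→2  {5,6}→1
  3 left: {2,4,6}→2  {3,5,6}→1  {4,5,6}→3
  4 left: {2,4,5,6}→5  {3,4,5,6}→4
  5 left: {2,3,4,5,6}→9
  placing 0:x first → 9 extensions

9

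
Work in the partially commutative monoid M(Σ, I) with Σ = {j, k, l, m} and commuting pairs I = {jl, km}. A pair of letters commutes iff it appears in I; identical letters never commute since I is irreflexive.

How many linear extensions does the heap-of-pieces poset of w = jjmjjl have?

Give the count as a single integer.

3

0(j) covers ∅
1(j) covers 0:j
2(m) covers 1:j
3(j) covers 2:m
4(j) covers 3:j
5(l) covers 2:m
floor of heap: 0:j
completions by unplaced set U, small U first (add the entries for U minus each lowest piece of U):
  |U|=1: {4}:1  {5}:1
  |U|=2: {3,4}:1  {4,5}:2
  |U|=3: {3,4,5}:3
  |U|=4: {2,3,4,5}:3
  start at 0(j): 3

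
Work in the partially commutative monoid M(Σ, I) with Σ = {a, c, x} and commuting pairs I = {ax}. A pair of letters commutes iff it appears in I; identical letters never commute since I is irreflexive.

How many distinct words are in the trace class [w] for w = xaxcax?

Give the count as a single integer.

6

drop 0:x onto floor
drop 1:a onto floor
drop 2:x onto {0:x}
drop 3:c onto {1:a, 2:x}
drop 4:a onto {3:c}
drop 5:x onto {3:c}
ground layer = {0:x, 1:a}
drop-orders for the pieces not yet dropped (sum over which currently-grounded one goes next):
  1 to go: {4} 1  {5} 1
  2 to go: {4,5} 2
  3 to go: {3,4,5} 2
  4 to go: {1,3,4,5} 2  {2,3,4,5} 2
  if 0:x drops first: 4 orders
  if 1:a drops first: 2 orders
heap linearizations: 6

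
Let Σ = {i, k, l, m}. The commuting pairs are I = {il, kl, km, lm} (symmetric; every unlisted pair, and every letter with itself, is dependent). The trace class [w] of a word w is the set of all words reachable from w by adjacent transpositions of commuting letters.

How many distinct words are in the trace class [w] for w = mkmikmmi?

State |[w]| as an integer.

9

0(m) covers ∅
1(k) covers ∅
2(m) covers 0:m
3(i) covers 1:k, 2:m
4(k) covers 3:i
5(m) covers 3:i
6(m) covers 5:m
7(i) covers 4:k, 6:m
floor of heap: 0:m, 1:k
completions by unplaced set U, small U first (add the entries for U minus each lowest piece of U):
  |U|=1: {7}:1
  |U|=2: {4,7}:1  {6,7}:1
  |U|=3: {4,6,7}:2  {5,6,7}:1
  |U|=4: {4,5,6,7}:3
  |U|=5: {3,4,5,6,7}:3
  |U|=6: {1,3,4,5,6,7}:3  {2,3,4,5,6,7}:3
  start at 0(m): 6
  start at 1(k): 3
sum over floor = 9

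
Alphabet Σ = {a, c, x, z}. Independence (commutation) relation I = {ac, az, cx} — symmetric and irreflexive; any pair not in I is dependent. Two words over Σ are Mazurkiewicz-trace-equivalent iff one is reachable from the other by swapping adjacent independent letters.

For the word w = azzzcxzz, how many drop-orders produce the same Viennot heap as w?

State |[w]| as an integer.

9

piece 0:a — minimal
piece 1:z — minimal
piece 2:z rests on {1:z}
piece 3:z rests on {2:z}
piece 4:c rests on {3:z}
piece 5:x rests on {0:a, 3:z}
piece 6:z rests on {4:c, 5:x}
piece 7:z rests on {6:z}
minimal pieces: {0:a, 1:z}
ways to finish when only these pieces remain (= sum over removing one remaining piece with nothing left below it):
  1 left: {7}→1
  2 left: {6,7}→1
  3 left: {4,6,7}→1  {5,6,7}→1
  4 left: {0,5,6,7}→1  {4,5,6,7}→2
  5 left: {0,4,5,6,7}→3  {3,4,5,6,7}→2
  6 left: {0,3,4,5,6,7}→5  {2,3,4,5,6,7}→2
  placing 0:a first → 2 extensions
  placing 1:z first → 7 extensions
total linear extensions = 9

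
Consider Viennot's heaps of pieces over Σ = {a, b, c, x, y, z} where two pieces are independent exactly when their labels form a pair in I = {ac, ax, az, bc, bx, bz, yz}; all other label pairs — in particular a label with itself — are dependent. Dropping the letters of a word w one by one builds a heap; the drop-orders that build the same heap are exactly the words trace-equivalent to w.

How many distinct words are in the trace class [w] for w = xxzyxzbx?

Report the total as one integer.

#0=x has no predecessor
#1=x depends on [0:x]
#2=z depends on [1:x]
#3=y depends on [1:x]
#4=x depends on [2:z, 3:y]
#5=z depends on [4:x]
#6=b depends on [3:y]
#7=x depends on [5:z]
sources: [0:x]
N(rest) = Σ N(rest − s) over sources s of rest; N(one piece) = 1:
  size 1 → [6]=1  [7]=1
  size 2 → [5,7]=1  [6,7]=2
  size 3 → [4,5,7]=1  [5,6,7]=3
  size 4 → [2,4,5,7]=1  [4,5,6,7]=4
  size 5 → [2,4,5,6,7]=5  [3,4,5,6,7]=4
  size 6 → [2,3,4,5,6,7]=9
  first=0(x) contributes 9

9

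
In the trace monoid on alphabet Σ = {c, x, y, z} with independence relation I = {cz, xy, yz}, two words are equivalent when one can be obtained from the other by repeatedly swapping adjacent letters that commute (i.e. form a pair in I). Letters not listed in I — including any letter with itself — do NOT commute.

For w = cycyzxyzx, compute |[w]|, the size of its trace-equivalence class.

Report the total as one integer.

0(c) covers ∅
1(y) covers 0:c
2(c) covers 1:y
3(y) covers 2:c
4(z) covers ∅
5(x) covers 2:c, 4:z
6(y) covers 3:y
7(z) covers 5:x
8(x) covers 7:z
floor of heap: 0:c, 4:z
completions by unplaced set U, small U first (add the entries for U minus each lowest piece of U):
  |U|=1: {6}:1  {8}:1
  |U|=2: {3,6}:1  {6,8}:2  {7,8}:1
  |U|=3: {3,6,8}:3  {5,7,8}:1  {6,7,8}:3
  |U|=4: {3,6,7,8}:6  {4,5,7,8}:1  {5,6,7,8}:4
  |U|=5: {3,5,6,7,8}:10  {4,5,6,7,8}:5
  |U|=6: {2,3,5,6,7,8}:10  {3,4,5,6,7,8}:15
  |U|=7: {1,2,3,5,6,7,8}:10  {2,3,4,5,6,7,8}:25
  start at 0(c): 35
  start at 4(z): 10
sum over floor = 45

45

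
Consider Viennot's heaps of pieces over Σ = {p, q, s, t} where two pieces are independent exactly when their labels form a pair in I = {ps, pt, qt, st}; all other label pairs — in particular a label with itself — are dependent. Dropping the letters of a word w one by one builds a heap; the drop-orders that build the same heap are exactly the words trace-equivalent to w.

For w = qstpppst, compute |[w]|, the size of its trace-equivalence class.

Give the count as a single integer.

280

#0=q has no predecessor
#1=s depends on [0:q]
#2=t has no predecessor
#3=p depends on [0:q]
#4=p depends on [3:p]
#5=p depends on [4:p]
#6=s depends on [1:s]
#7=t depends on [2:t]
sources: [0:q, 2:t]
N(rest) = Σ N(rest − s) over sources s of rest; N(one piece) = 1:
  size 1 → [5]=1  [6]=1  [7]=1
  size 2 → [1,6]=1  [2,7]=1  [4,5]=1  [5,6]=2  [5,7]=2  [6,7]=2
  size 3 → [1,5,6]=3  [1,6,7]=3  [2,5,7]=3  [2,6,7]=3  [3,4,5]=1  [4,5,6]=3  [4,5,7]=3  [5,6,7]=6
  size 4 → [1,2,6,7]=6  [1,4,5,6]=6  [1,5,6,7]=12  [2,4,5,7]=6  [2,5,6,7]=12  [3,4,5,6]=4  [3,4,5,7]=4  [4,5,6,7]=12
  size 5 → [1,2,5,6,7]=30  [1,3,4,5,6]=10  [1,4,5,6,7]=30  [2,3,4,5,7]=10  [2,4,5,6,7]=30  [3,4,5,6,7]=20
  size 6 → [0,1,3,4,5,6]=10  [1,2,4,5,6,7]=90  [1,3,4,5,6,7]=60  [2,3,4,5,6,7]=60
  first=0(q) contributes 210
  first=2(t) contributes 70
|[w]| = 280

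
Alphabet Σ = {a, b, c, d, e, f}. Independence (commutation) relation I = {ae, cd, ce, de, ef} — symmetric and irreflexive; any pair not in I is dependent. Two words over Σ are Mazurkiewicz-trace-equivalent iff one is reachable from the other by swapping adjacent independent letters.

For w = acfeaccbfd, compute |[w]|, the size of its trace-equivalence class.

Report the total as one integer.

7

0(a) covers ∅
1(c) covers 0:a
2(f) covers 1:c
3(e) covers ∅
4(a) covers 2:f
5(c) covers 4:a
6(c) covers 5:c
7(b) covers 3:e, 6:c
8(f) covers 7:b
9(d) covers 8:f
floor of heap: 0:a, 3:e
completions by unplaced set U, small U first (add the entries for U minus each lowest piece of U):
  |U|=1: {9}:1
  |U|=2: {8,9}:1
  |U|=3: {7,8,9}:1
  |U|=4: {3,7,8,9}:1  {6,7,8,9}:1
  |U|=5: {3,6,7,8,9}:2  {5,6,7,8,9}:1
  |U|=6: {3,5,6,7,8,9}:3  {4,5,6,7,8,9}:1
  |U|=7: {2,4,5,6,7,8,9}:1  {3,4,5,6,7,8,9}:4
  |U|=8: {1,2,4,5,6,7,8,9}:1  {2,3,4,5,6,7,8,9}:5
  start at 0(a): 6
  start at 3(e): 1
sum over floor = 7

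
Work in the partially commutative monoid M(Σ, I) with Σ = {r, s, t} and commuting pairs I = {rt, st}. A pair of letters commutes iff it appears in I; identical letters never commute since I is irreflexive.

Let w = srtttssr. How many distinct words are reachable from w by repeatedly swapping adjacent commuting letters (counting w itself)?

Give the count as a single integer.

#0=s has no predecessor
#1=r depends on [0:s]
#2=t has no predecessor
#3=t depends on [2:t]
#4=t depends on [3:t]
#5=s depends on [1:r]
#6=s depends on [5:s]
#7=r depends on [6:s]
sources: [0:s, 2:t]
N(rest) = Σ N(rest − s) over sources s of rest; N(one piece) = 1:
  size 1 → [4]=1  [7]=1
  size 2 → [3,4]=1  [4,7]=2  [6,7]=1
  size 3 → [2,3,4]=1  [3,4,7]=3  [4,6,7]=3  [5,6,7]=1
  size 4 → [1,5,6,7]=1  [2,3,4,7]=4  [3,4,6,7]=6  [4,5,6,7]=4
  size 5 → [0,1,5,6,7]=1  [1,4,5,6,7]=5  [2,3,4,6,7]=10  [3,4,5,6,7]=10
  size 6 → [0,1,4,5,6,7]=6  [1,3,4,5,6,7]=15  [2,3,4,5,6,7]=20
  first=0(s) contributes 35
  first=2(t) contributes 21
|[w]| = 56

56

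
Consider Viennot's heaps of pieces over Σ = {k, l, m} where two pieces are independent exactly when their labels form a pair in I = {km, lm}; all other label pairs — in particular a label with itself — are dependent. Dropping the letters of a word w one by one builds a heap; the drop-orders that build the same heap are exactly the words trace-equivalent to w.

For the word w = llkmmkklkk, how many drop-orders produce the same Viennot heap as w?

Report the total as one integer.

0(l) covers ∅
1(l) covers 0:l
2(k) covers 1:l
3(m) covers ∅
4(m) covers 3:m
5(k) covers 2:k
6(k) covers 5:k
7(l) covers 6:k
8(k) covers 7:l
9(k) covers 8:k
floor of heap: 0:l, 3:m
completions by unplaced set U, small U first (add the entries for U minus each lowest piece of U):
  |U|=1: {4}:1  {9}:1
  |U|=2: {3,4}:1  {4,9}:2  {8,9}:1
  |U|=3: {3,4,9}:3  {4,8,9}:3  {7,8,9}:1
  |U|=4: {3,4,8,9}:6  {4,7,8,9}:4  {6,7,8,9}:1
  |U|=5: {3,4,7,8,9}:10  {4,6,7,8,9}:5  {5,6,7,8,9}:1
  |U|=6: {2,5,6,7,8,9}:1  {3,4,6,7,8,9}:15  {4,5,6,7,8,9}:6
  |U|=7: {1,2,5,6,7,8,9}:1  {2,4,5,6,7,8,9}:7  {3,4,5,6,7,8,9}:21
  |U|=8: {0,1,2,5,6,7,8,9}:1  {1,2,4,5,6,7,8,9}:8  {2,3,4,5,6,7,8,9}:28
  start at 0(l): 36
  start at 3(m): 9
sum over floor = 45

45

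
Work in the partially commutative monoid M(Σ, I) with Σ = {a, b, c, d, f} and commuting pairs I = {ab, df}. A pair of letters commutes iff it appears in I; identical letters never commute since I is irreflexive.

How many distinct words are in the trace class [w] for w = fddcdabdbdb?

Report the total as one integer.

#0=f has no predecessor
#1=d has no predecessor
#2=d depends on [1:d]
#3=c depends on [0:f, 2:d]
#4=d depends on [3:c]
#5=a depends on [4:d]
#6=b depends on [4:d]
#7=d depends on [5:a, 6:b]
#8=b depends on [7:d]
#9=d depends on [8:b]
#10=b depends on [9:d]
sources: [0:f, 1:d]
N(rest) = Σ N(rest − s) over sources s of rest; N(one piece) = 1:
  size 1 → [10]=1
  size 2 → [9,10]=1
  size 3 → [8,9,10]=1
  size 4 → [7,8,9,10]=1
  size 5 → [5,7,8,9,10]=1  [6,7,8,9,10]=1
  size 6 → [5,6,7,8,9,10]=2
  size 7 → [4,5,6,7,8,9,10]=2
  size 8 → [3,4,5,6,7,8,9,10]=2
  size 9 → [0,3,4,5,6,7,8,9,10]=2  [2,3,4,5,6,7,8,9,10]=2
  first=0(f) contributes 2
  first=1(d) contributes 4
|[w]| = 6

6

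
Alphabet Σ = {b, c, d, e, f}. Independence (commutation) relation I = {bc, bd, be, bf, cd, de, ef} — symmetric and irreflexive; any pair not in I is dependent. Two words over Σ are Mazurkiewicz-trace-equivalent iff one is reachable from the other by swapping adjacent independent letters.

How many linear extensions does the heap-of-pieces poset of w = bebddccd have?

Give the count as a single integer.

drop 0:b onto floor
drop 1:e onto floor
drop 2:b onto {0:b}
drop 3:d onto floor
drop 4:d onto {3:d}
drop 5:c onto {1:e}
drop 6:c onto {5:c}
drop 7:d onto {4:d}
ground layer = {0:b, 1:e, 3:d}
drop-orders for the pieces not yet dropped (sum over which currently-grounded one goes next):
  1 to go: {2} 1  {6} 1  {7} 1
  2 to go: {0,2} 1  {2,6} 2  {2,7} 2  {4,7} 1  {5,6} 1  {6,7} 2
  3 to go: {0,2,6} 3  {0,2,7} 3  {1,5,6} 1  {2,4,7} 3  {2,5,6} 3  {2,6,7} 6  {3,4,7} 1  {4,6,7} 3  {5,6,7} 3
  4 to go: {0,2,4,7} 6  {0,2,5,6} 6  {0,2,6,7} 12  {1,2,5,6} 4  {1,5,6,7} 4  {2,3,4,7} 4  {2,4,6,7} 12  {2,5,6,7} 12  {3,4,6,7} 4  {4,5,6,7} 6
  5 to go: {0,1,2,5,6} 10  {0,2,3,4,7} 10  {0,2,4,6,7} 30  {0,2,5,6,7} 30  {1,2,5,6,7} 20  {1,4,5,6,7} 10  {2,3,4,6,7} 20  {2,4,5,6,7} 30  {3,4,5,6,7} 10
  6 to go: {0,1,2,5,6,7} 60  {0,2,3,4,6,7} 60  {0,2,4,5,6,7} 90  {1,2,4,5,6,7} 60  {1,3,4,5,6,7} 20  {2,3,4,5,6,7} 60
  if 0:b drops first: 140 orders
  if 1:e drops first: 210 orders
  if 3:d drops first: 210 orders
heap linearizations: 560

560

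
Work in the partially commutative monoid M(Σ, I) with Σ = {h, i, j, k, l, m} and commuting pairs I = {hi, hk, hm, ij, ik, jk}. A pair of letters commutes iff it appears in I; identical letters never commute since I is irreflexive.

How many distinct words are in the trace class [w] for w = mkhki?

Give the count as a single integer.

15

0(m) covers ∅
1(k) covers 0:m
2(h) covers ∅
3(k) covers 1:k
4(i) covers 0:m
floor of heap: 0:m, 2:h
completions by unplaced set U, small U first (add the entries for U minus each lowest piece of U):
  |U|=1: {2}:1  {3}:1  {4}:1
  |U|=2: {1,3}:1  {2,3}:2  {2,4}:2  {3,4}:2
  |U|=3: {1,2,3}:3  {1,3,4}:3  {2,3,4}:6
  start at 0(m): 12
  start at 2(h): 3
sum over floor = 15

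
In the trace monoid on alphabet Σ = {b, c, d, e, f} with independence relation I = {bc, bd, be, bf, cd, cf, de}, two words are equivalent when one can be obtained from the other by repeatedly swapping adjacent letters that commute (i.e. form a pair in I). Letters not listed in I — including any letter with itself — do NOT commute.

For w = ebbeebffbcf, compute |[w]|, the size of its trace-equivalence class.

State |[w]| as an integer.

#0=e has no predecessor
#1=b has no predecessor
#2=b depends on [1:b]
#3=e depends on [0:e]
#4=e depends on [3:e]
#5=b depends on [2:b]
#6=f depends on [4:e]
#7=f depends on [6:f]
#8=b depends on [5:b]
#9=c depends on [4:e]
#10=f depends on [7:f]
sources: [0:e, 1:b]
N(rest) = Σ N(rest − s) over sources s of rest; N(one piece) = 1:
  size 1 → [8]=1  [9]=1  [10]=1
  size 2 → [5,8]=1  [7,10]=1  [8,9]=2  [8,10]=2  [9,10]=2
  size 3 → [2,5,8]=1  [5,8,9]=3  [5,8,10]=3  [6,7,10]=1  [7,8,10]=3  [7,9,10]=3  [8,9,10]=6
  size 4 → [1,2,5,8]=1  [2,5,8,9]=4  [2,5,8,10]=4  [5,7,8,10]=6  [5,8,9,10]=12  [6,7,8,10]=4  [6,7,9,10]=4  [7,8,9,10]=12
  size 5 → [1,2,5,8,9]=5  [1,2,5,8,10]=5  [2,5,7,8,10]=10  [2,5,8,9,10]=20  [4,6,7,9,10]=4  [5,6,7,8,10]=10  [5,7,8,9,10]=30  [6,7,8,9,10]=20
  size 6 → [1,2,5,7,8,10]=15  [1,2,5,8,9,10]=30  [2,5,6,7,8,10]=20  [2,5,7,8,9,10]=60  [3,4,6,7,9,10]=4  [4,6,7,8,9,10]=24  [5,6,7,8,9,10]=60
  size 7 → [0,3,4,6,7,9,10]=4  [1,2,5,6,7,8,10]=35  [1,2,5,7,8,9,10]=105  [2,5,6,7,8,9,10]=140  [3,4,6,7,8,9,10]=28  [4,5,6,7,8,9,10]=84
  size 8 → [0,3,4,6,7,8,9,10]=32  [1,2,5,6,7,8,9,10]=280  [2,4,5,6,7,8,9,10]=224  [3,4,5,6,7,8,9,10]=112
  size 9 → [0,3,4,5,6,7,8,9,10]=144  [1,2,4,5,6,7,8,9,10]=504  [2,3,4,5,6,7,8,9,10]=336
  first=0(e) contributes 840
  first=1(b) contributes 480
|[w]| = 1320

1320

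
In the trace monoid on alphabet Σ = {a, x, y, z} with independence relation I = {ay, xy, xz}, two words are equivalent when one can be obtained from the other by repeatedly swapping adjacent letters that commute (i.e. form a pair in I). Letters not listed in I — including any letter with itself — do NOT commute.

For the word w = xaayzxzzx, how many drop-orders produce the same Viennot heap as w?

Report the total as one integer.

45

#0=x has no predecessor
#1=a depends on [0:x]
#2=a depends on [1:a]
#3=y has no predecessor
#4=z depends on [2:a, 3:y]
#5=x depends on [2:a]
#6=z depends on [4:z]
#7=z depends on [6:z]
#8=x depends on [5:x]
sources: [0:x, 3:y]
N(rest) = Σ N(rest − s) over sources s of rest; N(one piece) = 1:
  size 1 → [7]=1  [8]=1
  size 2 → [5,8]=1  [6,7]=1  [7,8]=2
  size 3 → [4,6,7]=1  [5,7,8]=3  [6,7,8]=3
  size 4 → [3,4,6,7]=1  [4,6,7,8]=4  [5,6,7,8]=6
  size 5 → [3,4,6,7,8]=5  [4,5,6,7,8]=10
  size 6 → [2,4,5,6,7,8]=10  [3,4,5,6,7,8]=15
  size 7 → [1,2,4,5,6,7,8]=10  [2,3,4,5,6,7,8]=25
  first=0(x) contributes 35
  first=3(y) contributes 10
|[w]| = 45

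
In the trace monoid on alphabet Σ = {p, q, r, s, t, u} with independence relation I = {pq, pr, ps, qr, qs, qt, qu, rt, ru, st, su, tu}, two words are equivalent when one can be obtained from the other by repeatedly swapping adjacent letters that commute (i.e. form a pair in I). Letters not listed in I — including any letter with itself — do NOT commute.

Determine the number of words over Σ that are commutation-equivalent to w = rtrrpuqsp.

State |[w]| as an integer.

0(r) covers ∅
1(t) covers ∅
2(r) covers 0:r
3(r) covers 2:r
4(p) covers 1:t
5(u) covers 4:p
6(q) covers ∅
7(s) covers 3:r
8(p) covers 5:u
floor of heap: 0:r, 1:t, 6:q
completions by unplaced set U, small U first (add the entries for U minus each lowest piece of U):
  |U|=1: {6}:1  {7}:1  {8}:1
  |U|=2: {3,7}:1  {5,8}:1  {6,7}:2  {6,8}:2  {7,8}:2
  |U|=3: {2,3,7}:1  {3,6,7}:3  {3,7,8}:3  {4,5,8}:1  {5,6,8}:3  {5,7,8}:3  {6,7,8}:6
  |U|=4: {0,2,3,7}:1  {1,4,5,8}:1  {2,3,6,7}:4  {2,3,7,8}:4  {3,5,7,8}:6  {3,6,7,8}:12  {4,5,6,8}:4  {4,5,7,8}:4  {5,6,7,8}:12
  |U|=5: {0,2,3,6,7}:5  {0,2,3,7,8}:5  {1,4,5,6,8}:5  {1,4,5,7,8}:5  {2,3,5,7,8}:10  {2,3,6,7,8}:20  {3,4,5,7,8}:10  {3,5,6,7,8}:30  {4,5,6,7,8}:20
  |U|=6: {0,2,3,5,7,8}:15  {0,2,3,6,7,8}:30  {1,3,4,5,7,8}:15  {1,4,5,6,7,8}:30  {2,3,4,5,7,8}:20  {2,3,5,6,7,8}:60  {3,4,5,6,7,8}:60
  |U|=7: {0,2,3,4,5,7,8}:35  {0,2,3,5,6,7,8}:105  {1,2,3,4,5,7,8}:35  {1,3,4,5,6,7,8}:105  {2,3,4,5,6,7,8}:140
  start at 0(r): 280
  start at 1(t): 280
  start at 6(q): 70
sum over floor = 630

630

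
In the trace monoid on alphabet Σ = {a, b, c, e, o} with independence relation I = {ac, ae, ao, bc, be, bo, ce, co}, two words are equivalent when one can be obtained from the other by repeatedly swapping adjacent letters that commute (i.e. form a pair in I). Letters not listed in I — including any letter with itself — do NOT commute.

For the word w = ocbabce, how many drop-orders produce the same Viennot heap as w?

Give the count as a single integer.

210

#0=o has no predecessor
#1=c has no predecessor
#2=b has no predecessor
#3=a depends on [2:b]
#4=b depends on [3:a]
#5=c depends on [1:c]
#6=e depends on [0:o]
sources: [0:o, 1:c, 2:b]
N(rest) = Σ N(rest − s) over sources s of rest; N(one piece) = 1:
  size 1 → [4]=1  [5]=1  [6]=1
  size 2 → [0,6]=1  [1,5]=1  [3,4]=1  [4,5]=2  [4,6]=2  [5,6]=2
  size 3 → [0,4,6]=3  [0,5,6]=3  [1,4,5]=3  [1,5,6]=3  [2,3,4]=1  [3,4,5]=3  [3,4,6]=3  [4,5,6]=6
  size 4 → [0,1,5,6]=6  [0,3,4,6]=6  [0,4,5,6]=12  [1,3,4,5]=6  [1,4,5,6]=12  [2,3,4,5]=4  [2,3,4,6]=4  [3,4,5,6]=12
  size 5 → [0,1,4,5,6]=30  [0,2,3,4,6]=10  [0,3,4,5,6]=30  [1,2,3,4,5]=10  [1,3,4,5,6]=30  [2,3,4,5,6]=20
  first=0(o) contributes 60
  first=1(c) contributes 60
  first=2(b) contributes 90
|[w]| = 210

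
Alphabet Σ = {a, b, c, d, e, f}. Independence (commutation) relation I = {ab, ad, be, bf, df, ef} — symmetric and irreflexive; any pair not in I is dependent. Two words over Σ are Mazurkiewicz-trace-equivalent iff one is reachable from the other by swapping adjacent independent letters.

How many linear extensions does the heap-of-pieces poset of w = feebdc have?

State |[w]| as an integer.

drop 0:f onto floor
drop 1:e onto floor
drop 2:e onto {1:e}
drop 3:b onto floor
drop 4:d onto {2:e, 3:b}
drop 5:c onto {0:f, 4:d}
ground layer = {0:f, 1:e, 3:b}
drop-orders for the pieces not yet dropped (sum over which currently-grounded one goes next):
  1 to go: {5} 1
  2 to go: {0,5} 1  {4,5} 1
  3 to go: {0,4,5} 2  {2,4,5} 1  {3,4,5} 1
  4 to go: {0,2,4,5} 3  {0,3,4,5} 3  {1,2,4,5} 1  {2,3,4,5} 2
  if 0:f drops first: 3 orders
  if 1:e drops first: 8 orders
  if 3:b drops first: 4 orders
heap linearizations: 15

15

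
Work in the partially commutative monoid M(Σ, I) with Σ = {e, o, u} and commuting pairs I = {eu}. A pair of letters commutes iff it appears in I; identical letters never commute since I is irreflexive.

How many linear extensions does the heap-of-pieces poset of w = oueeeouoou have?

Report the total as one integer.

4

piece 0:o — minimal
piece 1:u rests on {0:o}
piece 2:e rests on {0:o}
piece 3:e rests on {2:e}
piece 4:e rests on {3:e}
piece 5:o rests on {1:u, 4:e}
piece 6:u rests on {5:o}
piece 7:o rests on {6:u}
piece 8:o rests on {7:o}
piece 9:u rests on {8:o}
minimal pieces: {0:o}
ways to finish when only these pieces remain (= sum over removing one remaining piece with nothing left below it):
  1 left: {9}→1
  2 left: {8,9}→1
  3 left: {7,8,9}→1
  4 left: {6,7,8,9}→1
  5 left: {5,6,7,8,9}→1
  6 left: {1,5,6,7,8,9}→1  {4,5,6,7,8,9}→1
  7 left: {1,4,5,6,7,8,9}→2  {3,4,5,6,7,8,9}→1
  8 left: {1,3,4,5,6,7,8,9}→3  {2,3,4,5,6,7,8,9}→1
  placing 0:o first → 4 extensions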